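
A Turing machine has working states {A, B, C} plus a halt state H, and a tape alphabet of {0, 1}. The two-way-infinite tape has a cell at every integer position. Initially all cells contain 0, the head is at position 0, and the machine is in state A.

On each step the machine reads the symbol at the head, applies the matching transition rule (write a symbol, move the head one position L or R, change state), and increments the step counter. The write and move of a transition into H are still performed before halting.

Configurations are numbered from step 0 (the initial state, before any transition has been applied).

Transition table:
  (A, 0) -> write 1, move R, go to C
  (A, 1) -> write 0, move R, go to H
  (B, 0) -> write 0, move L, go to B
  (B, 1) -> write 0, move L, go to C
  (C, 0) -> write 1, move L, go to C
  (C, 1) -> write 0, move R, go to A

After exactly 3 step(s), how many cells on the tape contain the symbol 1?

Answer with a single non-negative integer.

Step 1: in state A at pos 0, read 0 -> (A,0)->write 1,move R,goto C. Now: state=C, head=1, tape[-1..2]=0100 (head:   ^)
Step 2: in state C at pos 1, read 0 -> (C,0)->write 1,move L,goto C. Now: state=C, head=0, tape[-1..2]=0110 (head:  ^)
Step 3: in state C at pos 0, read 1 -> (C,1)->write 0,move R,goto A. Now: state=A, head=1, tape[-1..2]=0010 (head:   ^)
Cells containing 1 after step 3: {1} -> 1 cell(s)

Answer: 1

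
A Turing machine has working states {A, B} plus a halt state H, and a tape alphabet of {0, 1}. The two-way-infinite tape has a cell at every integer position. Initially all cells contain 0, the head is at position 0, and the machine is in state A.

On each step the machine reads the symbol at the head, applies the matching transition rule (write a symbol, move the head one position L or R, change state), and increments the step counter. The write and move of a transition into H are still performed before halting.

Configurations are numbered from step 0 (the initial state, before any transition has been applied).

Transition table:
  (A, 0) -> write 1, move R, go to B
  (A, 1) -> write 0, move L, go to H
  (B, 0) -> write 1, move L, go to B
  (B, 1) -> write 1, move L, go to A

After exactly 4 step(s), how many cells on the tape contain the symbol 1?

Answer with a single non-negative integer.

Answer: 3

Derivation:
Step 1: in state A at pos 0, read 0 -> (A,0)->write 1,move R,goto B. Now: state=B, head=1, tape[-1..2]=0100 (head:   ^)
Step 2: in state B at pos 1, read 0 -> (B,0)->write 1,move L,goto B. Now: state=B, head=0, tape[-1..2]=0110 (head:  ^)
Step 3: in state B at pos 0, read 1 -> (B,1)->write 1,move L,goto A. Now: state=A, head=-1, tape[-2..2]=00110 (head:  ^)
Step 4: in state A at pos -1, read 0 -> (A,0)->write 1,move R,goto B. Now: state=B, head=0, tape[-2..2]=01110 (head:   ^)
Cells containing 1 after step 4: {-1, 0, 1} -> 3 cell(s)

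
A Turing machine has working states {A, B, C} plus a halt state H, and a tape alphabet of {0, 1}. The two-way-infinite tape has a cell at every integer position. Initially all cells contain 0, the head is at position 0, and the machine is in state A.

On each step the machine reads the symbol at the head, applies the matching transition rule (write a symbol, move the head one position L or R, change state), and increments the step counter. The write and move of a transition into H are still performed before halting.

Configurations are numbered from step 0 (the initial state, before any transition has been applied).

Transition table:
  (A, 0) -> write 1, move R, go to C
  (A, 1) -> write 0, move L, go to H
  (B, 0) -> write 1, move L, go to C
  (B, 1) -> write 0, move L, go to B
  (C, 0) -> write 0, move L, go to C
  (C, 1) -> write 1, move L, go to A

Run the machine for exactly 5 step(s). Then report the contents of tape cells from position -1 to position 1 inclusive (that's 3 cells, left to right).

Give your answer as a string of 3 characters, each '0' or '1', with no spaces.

Answer: 110

Derivation:
Step 1: in state A at pos 0, read 0 -> (A,0)->write 1,move R,goto C. Now: state=C, head=1, tape[-1..2]=0100 (head:   ^)
Step 2: in state C at pos 1, read 0 -> (C,0)->write 0,move L,goto C. Now: state=C, head=0, tape[-1..2]=0100 (head:  ^)
Step 3: in state C at pos 0, read 1 -> (C,1)->write 1,move L,goto A. Now: state=A, head=-1, tape[-2..2]=00100 (head:  ^)
Step 4: in state A at pos -1, read 0 -> (A,0)->write 1,move R,goto C. Now: state=C, head=0, tape[-2..2]=01100 (head:   ^)
Step 5: in state C at pos 0, read 1 -> (C,1)->write 1,move L,goto A. Now: state=A, head=-1, tape[-2..2]=01100 (head:  ^)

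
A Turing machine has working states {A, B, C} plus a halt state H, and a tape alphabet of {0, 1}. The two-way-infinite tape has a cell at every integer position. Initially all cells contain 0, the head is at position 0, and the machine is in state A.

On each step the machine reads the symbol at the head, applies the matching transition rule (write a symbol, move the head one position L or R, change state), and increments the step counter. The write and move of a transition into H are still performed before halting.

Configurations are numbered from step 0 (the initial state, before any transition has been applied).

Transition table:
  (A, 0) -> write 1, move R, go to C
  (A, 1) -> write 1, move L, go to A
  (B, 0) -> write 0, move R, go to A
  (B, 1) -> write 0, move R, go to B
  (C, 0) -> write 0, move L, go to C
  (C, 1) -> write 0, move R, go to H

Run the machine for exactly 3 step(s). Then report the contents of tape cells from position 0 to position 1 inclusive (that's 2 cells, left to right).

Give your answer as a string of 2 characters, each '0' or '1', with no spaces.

Answer: 00

Derivation:
Step 1: in state A at pos 0, read 0 -> (A,0)->write 1,move R,goto C. Now: state=C, head=1, tape[-1..2]=0100 (head:   ^)
Step 2: in state C at pos 1, read 0 -> (C,0)->write 0,move L,goto C. Now: state=C, head=0, tape[-1..2]=0100 (head:  ^)
Step 3: in state C at pos 0, read 1 -> (C,1)->write 0,move R,goto H. Now: state=H, head=1, tape[-1..2]=0000 (head:   ^)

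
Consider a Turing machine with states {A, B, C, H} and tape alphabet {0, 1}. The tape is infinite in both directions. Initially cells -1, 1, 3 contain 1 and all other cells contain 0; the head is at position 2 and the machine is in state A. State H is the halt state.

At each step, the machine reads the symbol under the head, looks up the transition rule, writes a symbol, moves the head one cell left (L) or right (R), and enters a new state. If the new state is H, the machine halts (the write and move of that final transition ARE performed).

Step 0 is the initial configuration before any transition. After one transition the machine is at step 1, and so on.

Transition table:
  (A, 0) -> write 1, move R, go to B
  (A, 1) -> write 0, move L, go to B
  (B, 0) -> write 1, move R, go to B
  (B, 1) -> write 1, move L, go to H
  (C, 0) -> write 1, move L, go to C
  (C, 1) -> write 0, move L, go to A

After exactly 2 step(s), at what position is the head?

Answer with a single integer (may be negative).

Answer: 2

Derivation:
Step 1: in state A at pos 2, read 0 -> (A,0)->write 1,move R,goto B. Now: state=B, head=3, tape[-2..4]=0101110 (head:      ^)
Step 2: in state B at pos 3, read 1 -> (B,1)->write 1,move L,goto H. Now: state=H, head=2, tape[-2..4]=0101110 (head:     ^)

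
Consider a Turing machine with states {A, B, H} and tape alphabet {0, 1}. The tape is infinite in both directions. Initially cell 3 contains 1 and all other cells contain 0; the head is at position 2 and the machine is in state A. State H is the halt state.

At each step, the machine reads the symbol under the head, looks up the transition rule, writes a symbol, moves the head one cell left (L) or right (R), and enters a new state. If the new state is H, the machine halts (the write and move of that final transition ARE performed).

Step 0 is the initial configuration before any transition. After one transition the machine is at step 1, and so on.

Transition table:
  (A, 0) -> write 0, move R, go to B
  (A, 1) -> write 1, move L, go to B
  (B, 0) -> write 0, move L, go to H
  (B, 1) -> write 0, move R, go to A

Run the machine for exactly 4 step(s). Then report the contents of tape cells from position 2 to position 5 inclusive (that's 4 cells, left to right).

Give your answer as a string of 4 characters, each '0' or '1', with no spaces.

Answer: 0000

Derivation:
Step 1: in state A at pos 2, read 0 -> (A,0)->write 0,move R,goto B. Now: state=B, head=3, tape[1..4]=0010 (head:   ^)
Step 2: in state B at pos 3, read 1 -> (B,1)->write 0,move R,goto A. Now: state=A, head=4, tape[1..5]=00000 (head:    ^)
Step 3: in state A at pos 4, read 0 -> (A,0)->write 0,move R,goto B. Now: state=B, head=5, tape[1..6]=000000 (head:     ^)
Step 4: in state B at pos 5, read 0 -> (B,0)->write 0,move L,goto H. Now: state=H, head=4, tape[1..6]=000000 (head:    ^)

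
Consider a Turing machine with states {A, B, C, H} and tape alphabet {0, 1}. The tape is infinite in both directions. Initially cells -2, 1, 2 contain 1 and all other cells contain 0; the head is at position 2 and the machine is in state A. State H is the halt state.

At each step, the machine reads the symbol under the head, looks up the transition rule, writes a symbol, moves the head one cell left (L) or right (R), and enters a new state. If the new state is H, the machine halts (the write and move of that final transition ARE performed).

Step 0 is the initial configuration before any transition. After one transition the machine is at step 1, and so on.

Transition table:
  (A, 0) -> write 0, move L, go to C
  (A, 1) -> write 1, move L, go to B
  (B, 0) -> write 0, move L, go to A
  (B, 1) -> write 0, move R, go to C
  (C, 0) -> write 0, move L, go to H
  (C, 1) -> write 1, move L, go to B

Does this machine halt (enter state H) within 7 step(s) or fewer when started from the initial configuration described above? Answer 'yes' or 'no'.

Answer: yes

Derivation:
Step 1: in state A at pos 2, read 1 -> (A,1)->write 1,move L,goto B. Now: state=B, head=1, tape[-3..3]=0100110 (head:     ^)
Step 2: in state B at pos 1, read 1 -> (B,1)->write 0,move R,goto C. Now: state=C, head=2, tape[-3..3]=0100010 (head:      ^)
Step 3: in state C at pos 2, read 1 -> (C,1)->write 1,move L,goto B. Now: state=B, head=1, tape[-3..3]=0100010 (head:     ^)
Step 4: in state B at pos 1, read 0 -> (B,0)->write 0,move L,goto A. Now: state=A, head=0, tape[-3..3]=0100010 (head:    ^)
Step 5: in state A at pos 0, read 0 -> (A,0)->write 0,move L,goto C. Now: state=C, head=-1, tape[-3..3]=0100010 (head:   ^)
Step 6: in state C at pos -1, read 0 -> (C,0)->write 0,move L,goto H. Now: state=H, head=-2, tape[-3..3]=0100010 (head:  ^)
State H reached at step 6; 6 <= 7 -> yes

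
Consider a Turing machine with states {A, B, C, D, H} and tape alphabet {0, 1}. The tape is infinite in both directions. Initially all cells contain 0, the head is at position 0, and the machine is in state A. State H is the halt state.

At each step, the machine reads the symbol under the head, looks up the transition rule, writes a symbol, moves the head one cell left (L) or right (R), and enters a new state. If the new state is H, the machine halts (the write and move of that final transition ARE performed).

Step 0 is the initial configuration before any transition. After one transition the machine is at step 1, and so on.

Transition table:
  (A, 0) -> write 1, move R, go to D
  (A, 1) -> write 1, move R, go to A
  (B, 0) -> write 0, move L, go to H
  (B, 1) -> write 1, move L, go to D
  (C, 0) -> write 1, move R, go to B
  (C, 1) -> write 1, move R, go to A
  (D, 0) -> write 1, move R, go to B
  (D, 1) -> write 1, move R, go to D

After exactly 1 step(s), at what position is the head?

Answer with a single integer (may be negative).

Answer: 1

Derivation:
Step 1: in state A at pos 0, read 0 -> (A,0)->write 1,move R,goto D. Now: state=D, head=1, tape[-1..2]=0100 (head:   ^)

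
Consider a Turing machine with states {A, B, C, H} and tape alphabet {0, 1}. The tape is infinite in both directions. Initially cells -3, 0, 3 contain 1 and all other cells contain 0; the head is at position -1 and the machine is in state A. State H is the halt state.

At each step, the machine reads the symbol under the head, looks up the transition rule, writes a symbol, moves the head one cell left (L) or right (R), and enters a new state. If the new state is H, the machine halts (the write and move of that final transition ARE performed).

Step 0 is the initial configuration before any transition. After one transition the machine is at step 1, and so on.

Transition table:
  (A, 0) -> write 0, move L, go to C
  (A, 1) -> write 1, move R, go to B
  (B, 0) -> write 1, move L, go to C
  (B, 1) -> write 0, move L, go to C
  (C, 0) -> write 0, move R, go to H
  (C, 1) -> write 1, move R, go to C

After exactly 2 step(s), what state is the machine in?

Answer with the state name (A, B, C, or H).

Answer: H

Derivation:
Step 1: in state A at pos -1, read 0 -> (A,0)->write 0,move L,goto C. Now: state=C, head=-2, tape[-4..4]=010010010 (head:   ^)
Step 2: in state C at pos -2, read 0 -> (C,0)->write 0,move R,goto H. Now: state=H, head=-1, tape[-4..4]=010010010 (head:    ^)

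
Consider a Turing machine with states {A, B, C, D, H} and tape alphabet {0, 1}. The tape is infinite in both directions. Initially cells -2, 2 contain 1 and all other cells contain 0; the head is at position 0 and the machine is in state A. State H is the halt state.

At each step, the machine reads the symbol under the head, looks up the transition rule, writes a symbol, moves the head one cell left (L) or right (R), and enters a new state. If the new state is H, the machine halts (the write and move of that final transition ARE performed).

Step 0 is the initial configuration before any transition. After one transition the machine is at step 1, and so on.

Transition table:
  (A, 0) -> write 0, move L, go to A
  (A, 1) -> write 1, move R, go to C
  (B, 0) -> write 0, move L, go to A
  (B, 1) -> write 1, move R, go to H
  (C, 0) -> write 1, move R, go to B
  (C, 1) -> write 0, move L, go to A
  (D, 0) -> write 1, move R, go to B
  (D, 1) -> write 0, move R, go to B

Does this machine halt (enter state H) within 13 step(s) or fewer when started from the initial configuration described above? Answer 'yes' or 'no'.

Step 1: in state A at pos 0, read 0 -> (A,0)->write 0,move L,goto A. Now: state=A, head=-1, tape[-3..3]=0100010 (head:   ^)
Step 2: in state A at pos -1, read 0 -> (A,0)->write 0,move L,goto A. Now: state=A, head=-2, tape[-3..3]=0100010 (head:  ^)
Step 3: in state A at pos -2, read 1 -> (A,1)->write 1,move R,goto C. Now: state=C, head=-1, tape[-3..3]=0100010 (head:   ^)
Step 4: in state C at pos -1, read 0 -> (C,0)->write 1,move R,goto B. Now: state=B, head=0, tape[-3..3]=0110010 (head:    ^)
Step 5: in state B at pos 0, read 0 -> (B,0)->write 0,move L,goto A. Now: state=A, head=-1, tape[-3..3]=0110010 (head:   ^)
Step 6: in state A at pos -1, read 1 -> (A,1)->write 1,move R,goto C. Now: state=C, head=0, tape[-3..3]=0110010 (head:    ^)
Step 7: in state C at pos 0, read 0 -> (C,0)->write 1,move R,goto B. Now: state=B, head=1, tape[-3..3]=0111010 (head:     ^)
Step 8: in state B at pos 1, read 0 -> (B,0)->write 0,move L,goto A. Now: state=A, head=0, tape[-3..3]=0111010 (head:    ^)
Step 9: in state A at pos 0, read 1 -> (A,1)->write 1,move R,goto C. Now: state=C, head=1, tape[-3..3]=0111010 (head:     ^)
Step 10: in state C at pos 1, read 0 -> (C,0)->write 1,move R,goto B. Now: state=B, head=2, tape[-3..3]=0111110 (head:      ^)
Step 11: in state B at pos 2, read 1 -> (B,1)->write 1,move R,goto H. Now: state=H, head=3, tape[-3..4]=01111100 (head:       ^)
State H reached at step 11; 11 <= 13 -> yes

Answer: yes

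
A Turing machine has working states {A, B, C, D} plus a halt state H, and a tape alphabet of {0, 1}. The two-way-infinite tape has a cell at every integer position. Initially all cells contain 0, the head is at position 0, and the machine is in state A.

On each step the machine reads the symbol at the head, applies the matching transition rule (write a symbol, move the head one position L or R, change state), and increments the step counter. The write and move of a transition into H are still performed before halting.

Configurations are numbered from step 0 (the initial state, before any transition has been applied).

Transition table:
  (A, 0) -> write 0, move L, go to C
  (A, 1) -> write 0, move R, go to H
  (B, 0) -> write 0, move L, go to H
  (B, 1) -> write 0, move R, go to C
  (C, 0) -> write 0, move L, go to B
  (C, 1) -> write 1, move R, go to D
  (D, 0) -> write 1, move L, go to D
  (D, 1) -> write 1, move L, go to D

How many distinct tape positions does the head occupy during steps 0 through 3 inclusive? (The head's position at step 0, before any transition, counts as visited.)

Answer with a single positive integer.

Step 1: in state A at pos 0, read 0 -> (A,0)->write 0,move L,goto C. Now: state=C, head=-1, tape[-2..1]=0000 (head:  ^)
Step 2: in state C at pos -1, read 0 -> (C,0)->write 0,move L,goto B. Now: state=B, head=-2, tape[-3..1]=00000 (head:  ^)
Step 3: in state B at pos -2, read 0 -> (B,0)->write 0,move L,goto H. Now: state=H, head=-3, tape[-4..1]=000000 (head:  ^)
Head positions at steps 0..3: starting at 0, distinct positions visited = {-3, -2, -1, 0} -> 4 position(s)

Answer: 4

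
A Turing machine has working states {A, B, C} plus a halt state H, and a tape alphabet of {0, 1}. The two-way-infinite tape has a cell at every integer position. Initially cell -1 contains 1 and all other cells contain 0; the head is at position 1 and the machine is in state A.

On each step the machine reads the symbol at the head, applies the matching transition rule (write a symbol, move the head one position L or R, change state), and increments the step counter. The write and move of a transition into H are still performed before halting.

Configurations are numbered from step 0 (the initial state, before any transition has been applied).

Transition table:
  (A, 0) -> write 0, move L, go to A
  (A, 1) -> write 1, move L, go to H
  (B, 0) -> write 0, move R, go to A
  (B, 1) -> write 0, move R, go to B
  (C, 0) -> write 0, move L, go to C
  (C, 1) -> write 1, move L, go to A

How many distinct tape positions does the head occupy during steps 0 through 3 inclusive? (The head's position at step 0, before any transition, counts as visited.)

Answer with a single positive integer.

Step 1: in state A at pos 1, read 0 -> (A,0)->write 0,move L,goto A. Now: state=A, head=0, tape[-2..2]=01000 (head:   ^)
Step 2: in state A at pos 0, read 0 -> (A,0)->write 0,move L,goto A. Now: state=A, head=-1, tape[-2..2]=01000 (head:  ^)
Step 3: in state A at pos -1, read 1 -> (A,1)->write 1,move L,goto H. Now: state=H, head=-2, tape[-3..2]=001000 (head:  ^)
Head positions at steps 0..3: starting at 1, distinct positions visited = {-2, -1, 0, 1} -> 4 position(s)

Answer: 4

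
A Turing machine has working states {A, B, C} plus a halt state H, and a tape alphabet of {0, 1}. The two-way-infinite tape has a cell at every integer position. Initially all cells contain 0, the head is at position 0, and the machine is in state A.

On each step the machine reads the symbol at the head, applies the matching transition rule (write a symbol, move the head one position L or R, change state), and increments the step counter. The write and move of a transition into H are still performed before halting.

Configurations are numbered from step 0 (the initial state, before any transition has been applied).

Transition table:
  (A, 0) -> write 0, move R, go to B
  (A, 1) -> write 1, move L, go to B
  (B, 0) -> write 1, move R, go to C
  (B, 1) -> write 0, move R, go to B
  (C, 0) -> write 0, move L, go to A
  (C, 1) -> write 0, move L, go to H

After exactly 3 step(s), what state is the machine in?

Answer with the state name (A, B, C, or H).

Answer: A

Derivation:
Step 1: in state A at pos 0, read 0 -> (A,0)->write 0,move R,goto B. Now: state=B, head=1, tape[-1..2]=0000 (head:   ^)
Step 2: in state B at pos 1, read 0 -> (B,0)->write 1,move R,goto C. Now: state=C, head=2, tape[-1..3]=00100 (head:    ^)
Step 3: in state C at pos 2, read 0 -> (C,0)->write 0,move L,goto A. Now: state=A, head=1, tape[-1..3]=00100 (head:   ^)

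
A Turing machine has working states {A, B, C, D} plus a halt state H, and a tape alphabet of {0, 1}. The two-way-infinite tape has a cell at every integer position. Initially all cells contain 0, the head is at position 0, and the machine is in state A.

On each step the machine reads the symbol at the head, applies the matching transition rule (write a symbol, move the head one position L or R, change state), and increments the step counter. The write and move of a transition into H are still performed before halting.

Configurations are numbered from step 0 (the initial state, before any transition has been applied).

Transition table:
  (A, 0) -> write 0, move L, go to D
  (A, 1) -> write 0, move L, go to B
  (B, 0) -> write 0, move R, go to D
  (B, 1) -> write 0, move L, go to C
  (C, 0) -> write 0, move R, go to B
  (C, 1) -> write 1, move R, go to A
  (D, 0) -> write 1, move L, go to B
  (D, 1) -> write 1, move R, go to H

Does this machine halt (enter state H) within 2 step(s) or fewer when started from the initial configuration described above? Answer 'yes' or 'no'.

Step 1: in state A at pos 0, read 0 -> (A,0)->write 0,move L,goto D. Now: state=D, head=-1, tape[-2..1]=0000 (head:  ^)
Step 2: in state D at pos -1, read 0 -> (D,0)->write 1,move L,goto B. Now: state=B, head=-2, tape[-3..1]=00100 (head:  ^)
After 2 step(s): state = B (not H) -> not halted within 2 -> no

Answer: no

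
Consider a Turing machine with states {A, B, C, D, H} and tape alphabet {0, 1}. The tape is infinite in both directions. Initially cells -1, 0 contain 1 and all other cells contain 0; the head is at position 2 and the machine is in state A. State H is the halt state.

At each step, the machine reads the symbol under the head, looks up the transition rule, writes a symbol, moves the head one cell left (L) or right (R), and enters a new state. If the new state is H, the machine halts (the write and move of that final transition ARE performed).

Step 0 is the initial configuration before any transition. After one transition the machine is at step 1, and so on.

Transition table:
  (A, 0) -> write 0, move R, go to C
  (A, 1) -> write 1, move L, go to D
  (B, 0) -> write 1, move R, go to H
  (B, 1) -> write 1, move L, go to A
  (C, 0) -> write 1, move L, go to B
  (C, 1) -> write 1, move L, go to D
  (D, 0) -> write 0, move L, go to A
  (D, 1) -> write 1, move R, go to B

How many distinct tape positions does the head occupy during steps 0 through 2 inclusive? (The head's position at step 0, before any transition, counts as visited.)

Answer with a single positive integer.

Answer: 2

Derivation:
Step 1: in state A at pos 2, read 0 -> (A,0)->write 0,move R,goto C. Now: state=C, head=3, tape[-2..4]=0110000 (head:      ^)
Step 2: in state C at pos 3, read 0 -> (C,0)->write 1,move L,goto B. Now: state=B, head=2, tape[-2..4]=0110010 (head:     ^)
Head positions at steps 0..2: starting at 2, distinct positions visited = {2, 3} -> 2 position(s)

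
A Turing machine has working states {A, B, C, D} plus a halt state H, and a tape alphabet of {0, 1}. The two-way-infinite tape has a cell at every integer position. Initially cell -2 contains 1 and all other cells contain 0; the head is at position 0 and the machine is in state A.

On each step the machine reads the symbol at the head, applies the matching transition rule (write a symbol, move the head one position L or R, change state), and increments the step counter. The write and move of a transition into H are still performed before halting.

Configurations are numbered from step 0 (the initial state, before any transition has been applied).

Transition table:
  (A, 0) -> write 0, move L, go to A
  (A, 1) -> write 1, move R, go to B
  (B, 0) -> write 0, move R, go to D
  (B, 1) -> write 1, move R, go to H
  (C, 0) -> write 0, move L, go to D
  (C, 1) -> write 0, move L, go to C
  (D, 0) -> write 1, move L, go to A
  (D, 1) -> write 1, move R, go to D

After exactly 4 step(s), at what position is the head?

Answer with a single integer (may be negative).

Answer: 0

Derivation:
Step 1: in state A at pos 0, read 0 -> (A,0)->write 0,move L,goto A. Now: state=A, head=-1, tape[-3..1]=01000 (head:   ^)
Step 2: in state A at pos -1, read 0 -> (A,0)->write 0,move L,goto A. Now: state=A, head=-2, tape[-3..1]=01000 (head:  ^)
Step 3: in state A at pos -2, read 1 -> (A,1)->write 1,move R,goto B. Now: state=B, head=-1, tape[-3..1]=01000 (head:   ^)
Step 4: in state B at pos -1, read 0 -> (B,0)->write 0,move R,goto D. Now: state=D, head=0, tape[-3..1]=01000 (head:    ^)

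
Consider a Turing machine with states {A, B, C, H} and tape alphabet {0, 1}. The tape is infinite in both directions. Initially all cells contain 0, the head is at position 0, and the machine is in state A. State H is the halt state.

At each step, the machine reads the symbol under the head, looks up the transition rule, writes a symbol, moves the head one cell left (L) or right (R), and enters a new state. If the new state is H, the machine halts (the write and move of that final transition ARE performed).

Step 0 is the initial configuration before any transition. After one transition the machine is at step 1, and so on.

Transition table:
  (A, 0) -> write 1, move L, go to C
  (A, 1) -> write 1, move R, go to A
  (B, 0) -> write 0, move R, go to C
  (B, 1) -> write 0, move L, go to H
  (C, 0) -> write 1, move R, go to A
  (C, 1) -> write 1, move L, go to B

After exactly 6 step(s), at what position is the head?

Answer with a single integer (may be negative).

Answer: -2

Derivation:
Step 1: in state A at pos 0, read 0 -> (A,0)->write 1,move L,goto C. Now: state=C, head=-1, tape[-2..1]=0010 (head:  ^)
Step 2: in state C at pos -1, read 0 -> (C,0)->write 1,move R,goto A. Now: state=A, head=0, tape[-2..1]=0110 (head:   ^)
Step 3: in state A at pos 0, read 1 -> (A,1)->write 1,move R,goto A. Now: state=A, head=1, tape[-2..2]=01100 (head:    ^)
Step 4: in state A at pos 1, read 0 -> (A,0)->write 1,move L,goto C. Now: state=C, head=0, tape[-2..2]=01110 (head:   ^)
Step 5: in state C at pos 0, read 1 -> (C,1)->write 1,move L,goto B. Now: state=B, head=-1, tape[-2..2]=01110 (head:  ^)
Step 6: in state B at pos -1, read 1 -> (B,1)->write 0,move L,goto H. Now: state=H, head=-2, tape[-3..2]=000110 (head:  ^)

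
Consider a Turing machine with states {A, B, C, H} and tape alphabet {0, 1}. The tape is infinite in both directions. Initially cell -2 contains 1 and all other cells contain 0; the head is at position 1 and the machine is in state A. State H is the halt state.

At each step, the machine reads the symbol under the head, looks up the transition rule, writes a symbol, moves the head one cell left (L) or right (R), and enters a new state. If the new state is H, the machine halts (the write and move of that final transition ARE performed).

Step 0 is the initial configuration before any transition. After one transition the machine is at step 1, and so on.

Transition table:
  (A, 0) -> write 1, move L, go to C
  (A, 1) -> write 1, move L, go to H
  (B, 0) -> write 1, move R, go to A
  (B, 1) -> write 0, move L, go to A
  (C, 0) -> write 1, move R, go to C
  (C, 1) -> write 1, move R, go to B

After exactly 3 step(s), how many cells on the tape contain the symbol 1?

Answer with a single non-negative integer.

Answer: 3

Derivation:
Step 1: in state A at pos 1, read 0 -> (A,0)->write 1,move L,goto C. Now: state=C, head=0, tape[-3..2]=010010 (head:    ^)
Step 2: in state C at pos 0, read 0 -> (C,0)->write 1,move R,goto C. Now: state=C, head=1, tape[-3..2]=010110 (head:     ^)
Step 3: in state C at pos 1, read 1 -> (C,1)->write 1,move R,goto B. Now: state=B, head=2, tape[-3..3]=0101100 (head:      ^)
Cells containing 1 after step 3: {-2, 0, 1} -> 3 cell(s)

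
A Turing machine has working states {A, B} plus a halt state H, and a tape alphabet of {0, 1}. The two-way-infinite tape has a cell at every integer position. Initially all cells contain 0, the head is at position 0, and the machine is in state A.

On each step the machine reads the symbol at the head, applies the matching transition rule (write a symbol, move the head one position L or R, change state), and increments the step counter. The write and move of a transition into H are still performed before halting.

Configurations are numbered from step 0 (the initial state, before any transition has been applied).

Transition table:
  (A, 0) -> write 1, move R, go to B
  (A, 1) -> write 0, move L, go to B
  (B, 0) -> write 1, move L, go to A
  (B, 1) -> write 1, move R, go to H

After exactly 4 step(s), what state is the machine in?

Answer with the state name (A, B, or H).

Answer: A

Derivation:
Step 1: in state A at pos 0, read 0 -> (A,0)->write 1,move R,goto B. Now: state=B, head=1, tape[-1..2]=0100 (head:   ^)
Step 2: in state B at pos 1, read 0 -> (B,0)->write 1,move L,goto A. Now: state=A, head=0, tape[-1..2]=0110 (head:  ^)
Step 3: in state A at pos 0, read 1 -> (A,1)->write 0,move L,goto B. Now: state=B, head=-1, tape[-2..2]=00010 (head:  ^)
Step 4: in state B at pos -1, read 0 -> (B,0)->write 1,move L,goto A. Now: state=A, head=-2, tape[-3..2]=001010 (head:  ^)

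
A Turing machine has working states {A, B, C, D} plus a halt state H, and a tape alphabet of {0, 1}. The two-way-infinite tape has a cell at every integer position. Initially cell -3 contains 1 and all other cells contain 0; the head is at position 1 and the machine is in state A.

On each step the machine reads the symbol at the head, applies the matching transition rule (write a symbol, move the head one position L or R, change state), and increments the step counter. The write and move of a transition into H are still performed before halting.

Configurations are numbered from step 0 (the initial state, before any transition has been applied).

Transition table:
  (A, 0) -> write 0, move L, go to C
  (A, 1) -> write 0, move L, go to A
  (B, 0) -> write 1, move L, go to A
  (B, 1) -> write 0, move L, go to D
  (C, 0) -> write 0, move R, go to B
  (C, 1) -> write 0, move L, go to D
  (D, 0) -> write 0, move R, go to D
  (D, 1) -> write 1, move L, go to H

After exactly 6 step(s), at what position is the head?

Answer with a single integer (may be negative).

Answer: -1

Derivation:
Step 1: in state A at pos 1, read 0 -> (A,0)->write 0,move L,goto C. Now: state=C, head=0, tape[-4..2]=0100000 (head:     ^)
Step 2: in state C at pos 0, read 0 -> (C,0)->write 0,move R,goto B. Now: state=B, head=1, tape[-4..2]=0100000 (head:      ^)
Step 3: in state B at pos 1, read 0 -> (B,0)->write 1,move L,goto A. Now: state=A, head=0, tape[-4..2]=0100010 (head:     ^)
Step 4: in state A at pos 0, read 0 -> (A,0)->write 0,move L,goto C. Now: state=C, head=-1, tape[-4..2]=0100010 (head:    ^)
Step 5: in state C at pos -1, read 0 -> (C,0)->write 0,move R,goto B. Now: state=B, head=0, tape[-4..2]=0100010 (head:     ^)
Step 6: in state B at pos 0, read 0 -> (B,0)->write 1,move L,goto A. Now: state=A, head=-1, tape[-4..2]=0100110 (head:    ^)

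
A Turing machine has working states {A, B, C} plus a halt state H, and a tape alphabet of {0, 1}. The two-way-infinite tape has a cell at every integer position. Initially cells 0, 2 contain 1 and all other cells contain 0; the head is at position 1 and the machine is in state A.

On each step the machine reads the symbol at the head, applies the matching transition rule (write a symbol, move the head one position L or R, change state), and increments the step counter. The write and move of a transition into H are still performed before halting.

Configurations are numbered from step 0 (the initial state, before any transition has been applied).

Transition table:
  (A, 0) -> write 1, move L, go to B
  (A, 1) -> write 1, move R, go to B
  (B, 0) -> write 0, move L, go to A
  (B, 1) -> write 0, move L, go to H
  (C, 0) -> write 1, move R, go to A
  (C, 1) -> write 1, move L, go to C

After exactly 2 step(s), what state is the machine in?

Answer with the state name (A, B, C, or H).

Step 1: in state A at pos 1, read 0 -> (A,0)->write 1,move L,goto B. Now: state=B, head=0, tape[-1..3]=01110 (head:  ^)
Step 2: in state B at pos 0, read 1 -> (B,1)->write 0,move L,goto H. Now: state=H, head=-1, tape[-2..3]=000110 (head:  ^)

Answer: H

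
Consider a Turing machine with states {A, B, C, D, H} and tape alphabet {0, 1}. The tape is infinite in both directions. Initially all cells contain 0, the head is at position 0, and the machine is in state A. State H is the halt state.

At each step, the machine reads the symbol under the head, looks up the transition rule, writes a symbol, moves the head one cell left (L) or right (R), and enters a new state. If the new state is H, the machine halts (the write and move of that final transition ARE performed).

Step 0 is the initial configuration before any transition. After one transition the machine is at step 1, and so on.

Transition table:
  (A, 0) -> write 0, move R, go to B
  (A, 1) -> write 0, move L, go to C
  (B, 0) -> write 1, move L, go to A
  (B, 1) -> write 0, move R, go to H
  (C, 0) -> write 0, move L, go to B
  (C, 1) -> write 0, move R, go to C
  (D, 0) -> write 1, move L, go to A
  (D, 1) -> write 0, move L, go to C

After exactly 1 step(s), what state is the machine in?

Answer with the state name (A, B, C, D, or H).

Step 1: in state A at pos 0, read 0 -> (A,0)->write 0,move R,goto B. Now: state=B, head=1, tape[-1..2]=0000 (head:   ^)

Answer: B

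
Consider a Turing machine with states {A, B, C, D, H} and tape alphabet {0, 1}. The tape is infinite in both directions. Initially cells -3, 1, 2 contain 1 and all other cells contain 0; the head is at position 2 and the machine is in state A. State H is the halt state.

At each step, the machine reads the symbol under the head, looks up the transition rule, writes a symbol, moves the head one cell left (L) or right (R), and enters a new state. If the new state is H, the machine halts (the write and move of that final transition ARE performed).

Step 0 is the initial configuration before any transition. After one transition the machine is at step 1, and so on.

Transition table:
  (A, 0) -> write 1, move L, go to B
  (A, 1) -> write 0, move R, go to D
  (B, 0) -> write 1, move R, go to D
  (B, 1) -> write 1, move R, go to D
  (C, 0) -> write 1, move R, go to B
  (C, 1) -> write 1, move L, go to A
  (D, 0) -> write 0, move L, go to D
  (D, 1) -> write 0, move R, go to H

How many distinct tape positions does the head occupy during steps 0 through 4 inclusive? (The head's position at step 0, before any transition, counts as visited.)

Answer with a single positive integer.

Answer: 3

Derivation:
Step 1: in state A at pos 2, read 1 -> (A,1)->write 0,move R,goto D. Now: state=D, head=3, tape[-4..4]=010001000 (head:        ^)
Step 2: in state D at pos 3, read 0 -> (D,0)->write 0,move L,goto D. Now: state=D, head=2, tape[-4..4]=010001000 (head:       ^)
Step 3: in state D at pos 2, read 0 -> (D,0)->write 0,move L,goto D. Now: state=D, head=1, tape[-4..4]=010001000 (head:      ^)
Step 4: in state D at pos 1, read 1 -> (D,1)->write 0,move R,goto H. Now: state=H, head=2, tape[-4..4]=010000000 (head:       ^)
Head positions at steps 0..4: starting at 2, distinct positions visited = {1, 2, 3} -> 3 position(s)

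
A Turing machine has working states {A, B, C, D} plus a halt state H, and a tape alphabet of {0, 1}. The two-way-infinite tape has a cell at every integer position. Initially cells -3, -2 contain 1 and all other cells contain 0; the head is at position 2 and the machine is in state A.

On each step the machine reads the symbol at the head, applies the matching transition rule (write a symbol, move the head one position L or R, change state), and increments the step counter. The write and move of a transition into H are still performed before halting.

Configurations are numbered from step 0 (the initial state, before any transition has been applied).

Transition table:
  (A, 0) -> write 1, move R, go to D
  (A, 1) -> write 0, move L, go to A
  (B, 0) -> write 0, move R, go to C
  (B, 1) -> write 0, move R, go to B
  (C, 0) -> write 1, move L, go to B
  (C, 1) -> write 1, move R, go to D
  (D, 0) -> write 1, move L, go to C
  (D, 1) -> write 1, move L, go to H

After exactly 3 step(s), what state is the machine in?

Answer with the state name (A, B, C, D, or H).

Answer: D

Derivation:
Step 1: in state A at pos 2, read 0 -> (A,0)->write 1,move R,goto D. Now: state=D, head=3, tape[-4..4]=011000100 (head:        ^)
Step 2: in state D at pos 3, read 0 -> (D,0)->write 1,move L,goto C. Now: state=C, head=2, tape[-4..4]=011000110 (head:       ^)
Step 3: in state C at pos 2, read 1 -> (C,1)->write 1,move R,goto D. Now: state=D, head=3, tape[-4..4]=011000110 (head:        ^)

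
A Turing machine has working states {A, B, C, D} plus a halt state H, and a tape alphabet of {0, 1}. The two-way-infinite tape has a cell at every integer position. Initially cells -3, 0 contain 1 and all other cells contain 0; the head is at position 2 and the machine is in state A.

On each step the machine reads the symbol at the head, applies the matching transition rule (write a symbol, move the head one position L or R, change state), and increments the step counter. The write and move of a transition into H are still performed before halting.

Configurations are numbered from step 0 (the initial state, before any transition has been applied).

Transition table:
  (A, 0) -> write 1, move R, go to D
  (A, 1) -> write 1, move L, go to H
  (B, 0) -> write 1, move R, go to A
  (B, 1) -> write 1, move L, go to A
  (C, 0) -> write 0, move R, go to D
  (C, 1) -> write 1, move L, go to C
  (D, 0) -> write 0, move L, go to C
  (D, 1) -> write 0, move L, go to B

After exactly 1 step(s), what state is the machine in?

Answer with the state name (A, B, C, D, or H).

Step 1: in state A at pos 2, read 0 -> (A,0)->write 1,move R,goto D. Now: state=D, head=3, tape[-4..4]=010010100 (head:        ^)

Answer: D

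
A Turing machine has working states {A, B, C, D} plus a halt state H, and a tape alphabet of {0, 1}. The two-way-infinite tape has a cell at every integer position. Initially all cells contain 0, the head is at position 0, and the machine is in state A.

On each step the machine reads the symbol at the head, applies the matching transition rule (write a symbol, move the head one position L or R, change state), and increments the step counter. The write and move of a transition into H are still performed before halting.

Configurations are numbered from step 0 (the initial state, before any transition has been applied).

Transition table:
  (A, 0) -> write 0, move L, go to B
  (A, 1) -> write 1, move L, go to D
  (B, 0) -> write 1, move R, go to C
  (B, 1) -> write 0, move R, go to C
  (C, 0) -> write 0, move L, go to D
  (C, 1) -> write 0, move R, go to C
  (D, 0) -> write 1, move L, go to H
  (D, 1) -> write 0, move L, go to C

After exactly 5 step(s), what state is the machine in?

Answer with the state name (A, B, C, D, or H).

Answer: D

Derivation:
Step 1: in state A at pos 0, read 0 -> (A,0)->write 0,move L,goto B. Now: state=B, head=-1, tape[-2..1]=0000 (head:  ^)
Step 2: in state B at pos -1, read 0 -> (B,0)->write 1,move R,goto C. Now: state=C, head=0, tape[-2..1]=0100 (head:   ^)
Step 3: in state C at pos 0, read 0 -> (C,0)->write 0,move L,goto D. Now: state=D, head=-1, tape[-2..1]=0100 (head:  ^)
Step 4: in state D at pos -1, read 1 -> (D,1)->write 0,move L,goto C. Now: state=C, head=-2, tape[-3..1]=00000 (head:  ^)
Step 5: in state C at pos -2, read 0 -> (C,0)->write 0,move L,goto D. Now: state=D, head=-3, tape[-4..1]=000000 (head:  ^)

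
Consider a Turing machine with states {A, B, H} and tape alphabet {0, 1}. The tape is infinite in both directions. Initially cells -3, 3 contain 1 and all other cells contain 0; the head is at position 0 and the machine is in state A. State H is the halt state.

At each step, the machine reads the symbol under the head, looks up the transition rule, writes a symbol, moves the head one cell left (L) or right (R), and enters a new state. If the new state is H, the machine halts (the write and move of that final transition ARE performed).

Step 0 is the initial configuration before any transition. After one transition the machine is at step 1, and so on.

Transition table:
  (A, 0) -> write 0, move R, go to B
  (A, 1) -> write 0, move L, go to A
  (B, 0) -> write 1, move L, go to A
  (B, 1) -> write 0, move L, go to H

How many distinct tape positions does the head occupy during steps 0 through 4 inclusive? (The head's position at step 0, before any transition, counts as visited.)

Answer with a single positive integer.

Step 1: in state A at pos 0, read 0 -> (A,0)->write 0,move R,goto B. Now: state=B, head=1, tape[-4..4]=010000010 (head:      ^)
Step 2: in state B at pos 1, read 0 -> (B,0)->write 1,move L,goto A. Now: state=A, head=0, tape[-4..4]=010001010 (head:     ^)
Step 3: in state A at pos 0, read 0 -> (A,0)->write 0,move R,goto B. Now: state=B, head=1, tape[-4..4]=010001010 (head:      ^)
Step 4: in state B at pos 1, read 1 -> (B,1)->write 0,move L,goto H. Now: state=H, head=0, tape[-4..4]=010000010 (head:     ^)
Head positions at steps 0..4: starting at 0, distinct positions visited = {0, 1} -> 2 position(s)

Answer: 2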